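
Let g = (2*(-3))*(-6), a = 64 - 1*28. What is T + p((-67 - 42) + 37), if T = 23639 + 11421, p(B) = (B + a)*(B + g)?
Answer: 36356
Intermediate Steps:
a = 36 (a = 64 - 28 = 36)
g = 36 (g = -6*(-6) = 36)
p(B) = (36 + B)**2 (p(B) = (B + 36)*(B + 36) = (36 + B)*(36 + B) = (36 + B)**2)
T = 35060
T + p((-67 - 42) + 37) = 35060 + (1296 + ((-67 - 42) + 37)**2 + 72*((-67 - 42) + 37)) = 35060 + (1296 + (-109 + 37)**2 + 72*(-109 + 37)) = 35060 + (1296 + (-72)**2 + 72*(-72)) = 35060 + (1296 + 5184 - 5184) = 35060 + 1296 = 36356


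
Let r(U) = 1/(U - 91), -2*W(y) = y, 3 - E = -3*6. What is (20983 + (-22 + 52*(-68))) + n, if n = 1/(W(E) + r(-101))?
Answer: 35146033/2017 ≈ 17425.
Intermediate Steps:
E = 21 (E = 3 - (-3)*6 = 3 - 1*(-18) = 3 + 18 = 21)
W(y) = -y/2
r(U) = 1/(-91 + U)
n = -192/2017 (n = 1/(-½*21 + 1/(-91 - 101)) = 1/(-21/2 + 1/(-192)) = 1/(-21/2 - 1/192) = 1/(-2017/192) = -192/2017 ≈ -0.095191)
(20983 + (-22 + 52*(-68))) + n = (20983 + (-22 + 52*(-68))) - 192/2017 = (20983 + (-22 - 3536)) - 192/2017 = (20983 - 3558) - 192/2017 = 17425 - 192/2017 = 35146033/2017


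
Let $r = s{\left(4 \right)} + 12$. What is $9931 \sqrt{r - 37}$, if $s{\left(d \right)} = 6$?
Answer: $9931 i \sqrt{19} \approx 43288.0 i$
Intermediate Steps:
$r = 18$ ($r = 6 + 12 = 18$)
$9931 \sqrt{r - 37} = 9931 \sqrt{18 - 37} = 9931 \sqrt{-19} = 9931 i \sqrt{19}$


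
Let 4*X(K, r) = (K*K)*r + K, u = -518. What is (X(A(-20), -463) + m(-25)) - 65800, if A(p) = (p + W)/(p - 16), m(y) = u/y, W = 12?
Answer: -266429009/4050 ≈ -65785.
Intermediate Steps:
m(y) = -518/y
A(p) = (12 + p)/(-16 + p) (A(p) = (p + 12)/(p - 16) = (12 + p)/(-16 + p))
X(K, r) = K/4 + r*K²/4 (X(K, r) = ((K*K)*r + K)/4 = (K²*r + K)/4 = (r*K² + K)/4 = (K + r*K²)/4 = K/4 + r*K²/4)
(X(A(-20), -463) + m(-25)) - 65800 = (((12 - 20)/(-16 - 20))*(1 + ((12 - 20)/(-16 - 20))*(-463))/4 - 518/(-25)) - 65800 = ((-8/(-36))*(1 + (-8/(-36))*(-463))/4 - 518*(-1/25)) - 65800 = ((-1/36*(-8))*(1 - 1/36*(-8)*(-463))/4 + 518/25) - 65800 = ((¼)*(2/9)*(1 + (2/9)*(-463)) + 518/25) - 65800 = ((¼)*(2/9)*(1 - 926/9) + 518/25) - 65800 = ((¼)*(2/9)*(-917/9) + 518/25) - 65800 = (-917/162 + 518/25) - 65800 = 60991/4050 - 65800 = -266429009/4050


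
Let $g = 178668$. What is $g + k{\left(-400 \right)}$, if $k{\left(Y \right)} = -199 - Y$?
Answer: $178869$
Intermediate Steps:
$g + k{\left(-400 \right)} = 178668 - -201 = 178668 + \left(-199 + 400\right) = 178668 + 201 = 178869$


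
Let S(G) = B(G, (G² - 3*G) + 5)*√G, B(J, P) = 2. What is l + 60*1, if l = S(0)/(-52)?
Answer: 60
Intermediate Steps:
S(G) = 2*√G
l = 0 (l = (2*√0)/(-52) = (2*0)*(-1/52) = 0*(-1/52) = 0)
l + 60*1 = 0 + 60*1 = 0 + 60 = 60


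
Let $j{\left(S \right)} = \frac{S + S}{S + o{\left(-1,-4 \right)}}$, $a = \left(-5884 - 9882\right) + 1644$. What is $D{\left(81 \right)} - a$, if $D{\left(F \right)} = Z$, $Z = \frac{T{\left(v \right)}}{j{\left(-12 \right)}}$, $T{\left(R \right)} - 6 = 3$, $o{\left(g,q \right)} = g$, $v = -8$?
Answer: $\frac{113015}{8} \approx 14127.0$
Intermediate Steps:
$T{\left(R \right)} = 9$ ($T{\left(R \right)} = 6 + 3 = 9$)
$a = -14122$ ($a = -15766 + 1644 = -14122$)
$j{\left(S \right)} = \frac{2 S}{-1 + S}$ ($j{\left(S \right)} = \frac{S + S}{S - 1} = \frac{2 S}{-1 + S}$)
$Z = \frac{39}{8}$ ($Z = \frac{9}{2 \left(-12\right) \frac{1}{-1 - 12}} = \frac{9}{2 \left(-12\right) \frac{1}{-13}} = \frac{9}{2 \left(-12\right) \left(- \frac{1}{13}\right)} = \frac{9}{\frac{24}{13}} = 9 \cdot \frac{13}{24} = \frac{39}{8} \approx 4.875$)
$D{\left(F \right)} = \frac{39}{8}$
$D{\left(81 \right)} - a = \frac{39}{8} - -14122 = \frac{39}{8} + 14122 = \frac{113015}{8}$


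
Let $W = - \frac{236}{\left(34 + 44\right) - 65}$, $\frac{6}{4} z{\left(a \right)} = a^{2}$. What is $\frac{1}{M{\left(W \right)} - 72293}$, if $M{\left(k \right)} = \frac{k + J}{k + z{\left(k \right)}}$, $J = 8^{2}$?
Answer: $- \frac{25547}{1846863460} \approx -1.3833 \cdot 10^{-5}$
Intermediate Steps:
$J = 64$
$z{\left(a \right)} = \frac{2 a^{2}}{3}$
$W = - \frac{236}{13}$ ($W = - \frac{236}{78 - 65} = - \frac{236}{13} \approx -18.154$)
$M{\left(k \right)} = \frac{64 + k}{k + \frac{2 k^{2}}{3}}$ ($M{\left(k \right)} = \frac{k + 64}{k + \frac{2 k^{2}}{3}} = \frac{64 + k}{k + \frac{2 k^{2}}{3}}$)
$\frac{1}{M{\left(W \right)} - 72293} = \frac{1}{\frac{3 \left(64 - \frac{236}{13}\right)}{\left(- \frac{236}{13}\right) \left(3 + 2 \left(- \frac{236}{13}\right)\right)} - 72293} = \frac{1}{3 \left(- \frac{13}{236}\right) \frac{1}{3 - \frac{472}{13}} \cdot \frac{596}{13} - 72293} = \frac{1}{3 \left(- \frac{13}{236}\right) \frac{1}{- \frac{433}{13}} \cdot \frac{596}{13} - 72293} = \frac{1}{3 \left(- \frac{13}{236}\right) \left(- \frac{13}{433}\right) \frac{596}{13} - 72293} = \frac{1}{\frac{5811}{25547} - 72293} = \frac{1}{- \frac{1846863460}{25547}} = - \frac{25547}{1846863460}$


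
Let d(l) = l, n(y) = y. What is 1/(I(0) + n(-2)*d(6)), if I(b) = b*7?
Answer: -1/12 ≈ -0.083333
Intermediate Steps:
I(b) = 7*b
1/(I(0) + n(-2)*d(6)) = 1/(7*0 - 2*6) = 1/(0 - 12) = 1/(-12) = -1/12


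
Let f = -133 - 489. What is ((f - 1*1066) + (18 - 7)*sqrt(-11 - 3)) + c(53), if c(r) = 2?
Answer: -1686 + 11*I*sqrt(14) ≈ -1686.0 + 41.158*I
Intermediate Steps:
f = -622
((f - 1*1066) + (18 - 7)*sqrt(-11 - 3)) + c(53) = ((-622 - 1*1066) + (18 - 7)*sqrt(-11 - 3)) + 2 = ((-622 - 1066) + 11*sqrt(-14)) + 2 = (-1688 + 11*(I*sqrt(14))) + 2 = (-1688 + 11*I*sqrt(14)) + 2 = -1686 + 11*I*sqrt(14)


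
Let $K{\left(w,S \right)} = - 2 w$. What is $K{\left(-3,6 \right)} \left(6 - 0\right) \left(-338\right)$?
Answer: $-12168$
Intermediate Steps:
$K{\left(-3,6 \right)} \left(6 - 0\right) \left(-338\right) = \left(-2\right) \left(-3\right) \left(6 - 0\right) \left(-338\right) = 6 \left(6 + 0\right) \left(-338\right) = 6 \cdot 6 \left(-338\right) = 36 \left(-338\right) = -12168$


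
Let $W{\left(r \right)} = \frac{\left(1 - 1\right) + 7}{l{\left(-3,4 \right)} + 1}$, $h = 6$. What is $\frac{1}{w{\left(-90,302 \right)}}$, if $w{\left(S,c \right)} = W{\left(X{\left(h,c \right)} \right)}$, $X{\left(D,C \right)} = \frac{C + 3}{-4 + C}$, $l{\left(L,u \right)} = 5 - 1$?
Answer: $\frac{5}{7} \approx 0.71429$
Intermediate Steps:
$l{\left(L,u \right)} = 4$
$X{\left(D,C \right)} = \frac{3 + C}{-4 + C}$
$W{\left(r \right)} = \frac{7}{5}$ ($W{\left(r \right)} = \frac{\left(1 - 1\right) + 7}{4 + 1} = \frac{\left(1 - 1\right) + 7}{5} = \left(0 + 7\right) \frac{1}{5} = 7 \cdot \frac{1}{5} = \frac{7}{5}$)
$w{\left(S,c \right)} = \frac{7}{5}$
$\frac{1}{w{\left(-90,302 \right)}} = \frac{1}{\frac{7}{5}} = \frac{5}{7}$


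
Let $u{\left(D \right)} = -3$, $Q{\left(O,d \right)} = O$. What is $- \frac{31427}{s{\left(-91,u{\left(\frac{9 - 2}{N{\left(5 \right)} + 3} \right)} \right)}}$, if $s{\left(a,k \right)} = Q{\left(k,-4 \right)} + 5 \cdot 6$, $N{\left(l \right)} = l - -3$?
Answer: $- \frac{31427}{27} \approx -1164.0$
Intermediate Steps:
$N{\left(l \right)} = 3 + l$ ($N{\left(l \right)} = l + 3 = 3 + l$)
$s{\left(a,k \right)} = 30 + k$ ($s{\left(a,k \right)} = k + 5 \cdot 6 = k + 30 = 30 + k$)
$- \frac{31427}{s{\left(-91,u{\left(\frac{9 - 2}{N{\left(5 \right)} + 3} \right)} \right)}} = - \frac{31427}{30 - 3} = - \frac{31427}{27}$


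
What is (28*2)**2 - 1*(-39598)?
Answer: 42734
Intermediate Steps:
(28*2)**2 - 1*(-39598) = 56**2 + 39598 = 3136 + 39598 = 42734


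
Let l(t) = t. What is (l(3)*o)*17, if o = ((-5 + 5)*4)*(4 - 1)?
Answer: 0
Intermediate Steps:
o = 0 (o = (0*4)*3 = 0*3 = 0)
(l(3)*o)*17 = (3*0)*17 = 0*17 = 0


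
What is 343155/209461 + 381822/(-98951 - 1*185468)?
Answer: 17622984003/59574688159 ≈ 0.29581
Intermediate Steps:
343155/209461 + 381822/(-98951 - 1*185468) = 343155*(1/209461) + 381822/(-98951 - 185468) = 343155/209461 + 381822/(-284419) = 343155/209461 + 381822*(-1/284419) = 343155/209461 - 381822/284419 = 17622984003/59574688159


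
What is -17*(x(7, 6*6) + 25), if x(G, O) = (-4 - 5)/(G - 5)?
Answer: -697/2 ≈ -348.50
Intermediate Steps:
x(G, O) = -9/(-5 + G)
-17*(x(7, 6*6) + 25) = -17*(-9/(-5 + 7) + 25) = -17*(-9/2 + 25) = -17*41/2 = -697/2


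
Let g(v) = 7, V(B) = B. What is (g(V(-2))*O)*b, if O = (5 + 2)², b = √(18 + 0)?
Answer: 1029*√2 ≈ 1455.2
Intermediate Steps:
b = 3*√2 (b = √18 = 3*√2 ≈ 4.2426)
O = 49 (O = 7² = 49)
(g(V(-2))*O)*b = (7*49)*(3*√2) = 343*(3*√2) = 1029*√2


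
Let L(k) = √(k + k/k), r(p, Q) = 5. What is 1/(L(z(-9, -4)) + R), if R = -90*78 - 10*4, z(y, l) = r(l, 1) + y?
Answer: -7060/49843603 - I*√3/49843603 ≈ -0.00014164 - 3.475e-8*I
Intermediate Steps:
z(y, l) = 5 + y
R = -7060 (R = -7020 - 40 = -7060)
L(k) = √(1 + k) (L(k) = √(k + 1) = √(1 + k))
1/(L(z(-9, -4)) + R) = 1/(√(1 + (5 - 9)) - 7060) = 1/(√(1 - 4) - 7060) = 1/(√(-3) - 7060) = 1/(I*√3 - 7060) = 1/(-7060 + I*√3)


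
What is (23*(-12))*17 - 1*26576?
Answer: -31268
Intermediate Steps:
(23*(-12))*17 - 1*26576 = -276*17 - 26576 = -4692 - 26576 = -31268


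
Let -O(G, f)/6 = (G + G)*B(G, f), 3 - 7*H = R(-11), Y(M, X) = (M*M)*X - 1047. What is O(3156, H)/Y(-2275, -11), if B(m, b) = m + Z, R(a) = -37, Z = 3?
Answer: 59818824/28466461 ≈ 2.1014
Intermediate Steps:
Y(M, X) = -1047 + X*M**2 (Y(M, X) = M**2*X - 1047 = X*M**2 - 1047 = -1047 + X*M**2)
B(m, b) = 3 + m (B(m, b) = m + 3 = 3 + m)
H = 40/7 (H = 3/7 - 1/7*(-37) = 3/7 + 37/7 = 40/7 ≈ 5.7143)
O(G, f) = -12*G*(3 + G) (O(G, f) = -6*(G + G)*(3 + G) = -6*2*G*(3 + G) = -12*G*(3 + G))
O(3156, H)/Y(-2275, -11) = (-12*3156*(3 + 3156))/(-1047 - 11*(-2275)**2) = (-12*3156*3159)/(-1047 - 11*5175625) = -119637648/(-1047 - 56931875) = -119637648/(-56932922) = -119637648*(-1/56932922) = 59818824/28466461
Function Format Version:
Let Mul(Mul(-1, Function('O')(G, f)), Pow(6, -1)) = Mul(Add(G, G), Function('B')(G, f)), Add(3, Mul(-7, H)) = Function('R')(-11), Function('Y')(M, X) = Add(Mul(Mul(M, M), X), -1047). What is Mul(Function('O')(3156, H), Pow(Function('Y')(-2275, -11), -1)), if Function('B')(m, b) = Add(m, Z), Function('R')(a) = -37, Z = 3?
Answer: Rational(59818824, 28466461) ≈ 2.1014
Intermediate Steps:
Function('Y')(M, X) = Add(-1047, Mul(X, Pow(M, 2))) (Function('Y')(M, X) = Add(Mul(Pow(M, 2), X), -1047) = Add(Mul(X, Pow(M, 2)), -1047) = Add(-1047, Mul(X, Pow(M, 2))))
Function('B')(m, b) = Add(3, m) (Function('B')(m, b) = Add(m, 3) = Add(3, m))
H = Rational(40, 7) (H = Add(Rational(3, 7), Mul(Rational(-1, 7), -37)) = Add(Rational(3, 7), Rational(37, 7)) = Rational(40, 7) ≈ 5.7143)
Function('O')(G, f) = Mul(-12, G, Add(3, G)) (Function('O')(G, f) = Mul(-6, Mul(Add(G, G), Add(3, G))) = Mul(-6, Mul(Mul(2, G), Add(3, G))) = Mul(-6, Mul(2, G, Add(3, G))) = Mul(-12, G, Add(3, G)))
Mul(Function('O')(3156, H), Pow(Function('Y')(-2275, -11), -1)) = Mul(Mul(-12, 3156, Add(3, 3156)), Pow(Add(-1047, Mul(-11, Pow(-2275, 2))), -1)) = Mul(Mul(-12, 3156, 3159), Pow(Add(-1047, Mul(-11, 5175625)), -1)) = Mul(-119637648, Pow(Add(-1047, -56931875), -1)) = Mul(-119637648, Pow(-56932922, -1)) = Mul(-119637648, Rational(-1, 56932922)) = Rational(59818824, 28466461)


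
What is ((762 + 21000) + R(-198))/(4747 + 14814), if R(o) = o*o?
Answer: 60966/19561 ≈ 3.1167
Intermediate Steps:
R(o) = o**2
((762 + 21000) + R(-198))/(4747 + 14814) = ((762 + 21000) + (-198)**2)/(4747 + 14814) = (21762 + 39204)/19561 = 60966*(1/19561) = 60966/19561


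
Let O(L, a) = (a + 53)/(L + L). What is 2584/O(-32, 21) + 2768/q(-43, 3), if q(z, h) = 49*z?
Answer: -174326032/77959 ≈ -2236.1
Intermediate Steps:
O(L, a) = (53 + a)/(2*L) (O(L, a) = (53 + a)/((2*L)) = (53 + a)*(1/(2*L)) = (53 + a)/(2*L))
2584/O(-32, 21) + 2768/q(-43, 3) = 2584/(((½)*(53 + 21)/(-32))) + 2768/((49*(-43))) = 2584/(((½)*(-1/32)*74)) + 2768/(-2107) = 2584/(-37/32) + 2768*(-1/2107) = 2584*(-32/37) - 2768/2107 = -82688/37 - 2768/2107 = -174326032/77959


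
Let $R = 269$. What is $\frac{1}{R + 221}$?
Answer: $\frac{1}{490} \approx 0.0020408$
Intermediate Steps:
$\frac{1}{R + 221} = \frac{1}{269 + 221} = \frac{1}{490}$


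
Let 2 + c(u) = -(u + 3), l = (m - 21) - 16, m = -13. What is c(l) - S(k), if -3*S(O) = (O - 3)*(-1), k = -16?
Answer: 154/3 ≈ 51.333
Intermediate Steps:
l = -50 (l = (-13 - 21) - 16 = -34 - 16 = -50)
S(O) = -1 + O/3 (S(O) = -(O - 3)*(-1)/3 = -(-3 + O)*(-1)/3 = -(3 - O)/3 = -1 + O/3)
c(u) = -5 - u (c(u) = -2 - (u + 3) = -2 - (3 + u) = -2 + (-3 - u) = -5 - u)
c(l) - S(k) = (-5 - 1*(-50)) - (-1 + (⅓)*(-16)) = (-5 + 50) - (-1 - 16/3) = 45 - 1*(-19/3) = 45 + 19/3 = 154/3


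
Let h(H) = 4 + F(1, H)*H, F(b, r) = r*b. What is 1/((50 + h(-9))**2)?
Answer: 1/18225 ≈ 5.4870e-5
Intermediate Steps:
F(b, r) = b*r
h(H) = 4 + H**2 (h(H) = 4 + (1*H)*H = 4 + H*H = 4 + H**2)
1/((50 + h(-9))**2) = 1/((50 + (4 + (-9)**2))**2) = 1/((50 + (4 + 81))**2) = 1/((50 + 85)**2) = 1/(135**2) = 1/18225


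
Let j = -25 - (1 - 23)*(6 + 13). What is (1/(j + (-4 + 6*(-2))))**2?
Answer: 1/142129 ≈ 7.0359e-6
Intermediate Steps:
j = 393 (j = -25 - (-22)*19 = -25 - 1*(-418) = -25 + 418 = 393)
(1/(j + (-4 + 6*(-2))))**2 = (1/(393 + (-4 + 6*(-2))))**2 = (1/(393 + (-4 - 12)))**2 = (1/(393 - 16))**2 = (1/377)**2 = 1/142129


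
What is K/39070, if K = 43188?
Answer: 21594/19535 ≈ 1.1054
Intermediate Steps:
K/39070 = 43188/39070 = 43188*(1/39070) = 21594/19535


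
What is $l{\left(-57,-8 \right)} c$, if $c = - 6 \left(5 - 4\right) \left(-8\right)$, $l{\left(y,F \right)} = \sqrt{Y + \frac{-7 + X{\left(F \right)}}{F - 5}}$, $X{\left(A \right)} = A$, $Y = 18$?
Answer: $\frac{48 \sqrt{3237}}{13} \approx 210.07$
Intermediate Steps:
$l{\left(y,F \right)} = \sqrt{18 + \frac{-7 + F}{-5 + F}}$ ($l{\left(y,F \right)} = \sqrt{18 + \frac{-7 + F}{F - 5}} = \sqrt{18 + \frac{-7 + F}{-5 + F}}$)
$c = 48$ ($c = - 6 \cdot 1 \left(-8\right) = \left(-1\right) 6 \left(-8\right) = \left(-6\right) \left(-8\right) = 48$)
$l{\left(-57,-8 \right)} c = \sqrt{\frac{-97 + 19 \left(-8\right)}{-5 - 8}} \cdot 48 = \sqrt{\frac{-97 - 152}{-13}} \cdot 48 = \sqrt{\left(- \frac{1}{13}\right) \left(-249\right)} 48 = \sqrt{\frac{249}{13}} \cdot 48 = \frac{\sqrt{3237}}{13} \cdot 48 = \frac{48 \sqrt{3237}}{13}$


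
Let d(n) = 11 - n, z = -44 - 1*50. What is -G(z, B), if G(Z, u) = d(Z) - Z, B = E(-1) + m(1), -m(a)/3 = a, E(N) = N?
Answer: -199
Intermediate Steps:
z = -94 (z = -44 - 50 = -94)
m(a) = -3*a
B = -4 (B = -1 - 3*1 = -1 - 3 = -4)
G(Z, u) = 11 - 2*Z (G(Z, u) = (11 - Z) - Z = 11 - 2*Z)
-G(z, B) = -(11 - 2*(-94)) = -(11 + 188) = -1*199 = -199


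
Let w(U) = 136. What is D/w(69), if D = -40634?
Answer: -20317/68 ≈ -298.78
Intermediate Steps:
D/w(69) = -40634/136 = -40634*1/136 = -20317/68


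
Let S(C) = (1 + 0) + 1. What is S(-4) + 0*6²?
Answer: 2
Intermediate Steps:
S(C) = 2 (S(C) = 1 + 1 = 2)
S(-4) + 0*6² = 2 + 0*6² = 2 + 0*36 = 2 + 0 = 2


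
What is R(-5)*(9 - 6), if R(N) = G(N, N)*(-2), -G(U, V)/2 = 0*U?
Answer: 0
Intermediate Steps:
G(U, V) = 0 (G(U, V) = -0*U = -2*0 = 0)
R(N) = 0 (R(N) = 0*(-2) = 0)
R(-5)*(9 - 6) = 0*(9 - 6) = 0*3 = 0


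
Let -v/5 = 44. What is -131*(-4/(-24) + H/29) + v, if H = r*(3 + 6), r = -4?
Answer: -13783/174 ≈ -79.213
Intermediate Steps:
v = -220 (v = -5*44 = -220)
H = -36 (H = -4*(3 + 6) = -4*9 = -36)
-131*(-4/(-24) + H/29) + v = -131*(-4/(-24) - 36/29) - 220 = -131*(-4*(-1/24) - 36*1/29) - 220 = -131*(⅙ - 36/29) - 220 = -131*(-187/174) - 220 = 24497/174 - 220 = -13783/174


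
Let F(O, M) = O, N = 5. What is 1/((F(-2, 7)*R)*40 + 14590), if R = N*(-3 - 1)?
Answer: 1/16190 ≈ 6.1766e-5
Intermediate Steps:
R = -20 (R = 5*(-3 - 1) = 5*(-4) = -20)
1/((F(-2, 7)*R)*40 + 14590) = 1/(-2*(-20)*40 + 14590) = 1/(40*40 + 14590) = 1/(1600 + 14590) = 1/16190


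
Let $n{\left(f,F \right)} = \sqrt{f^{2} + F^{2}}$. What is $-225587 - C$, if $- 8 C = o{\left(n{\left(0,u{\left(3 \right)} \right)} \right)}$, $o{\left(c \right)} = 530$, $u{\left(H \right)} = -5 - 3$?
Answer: $- \frac{902083}{4} \approx -2.2552 \cdot 10^{5}$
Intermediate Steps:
$u{\left(H \right)} = -8$
$n{\left(f,F \right)} = \sqrt{F^{2} + f^{2}}$
$C = - \frac{265}{4}$ ($C = \left(- \frac{1}{8}\right) 530 = - \frac{265}{4} \approx -66.25$)
$-225587 - C = -225587 - - \frac{265}{4} = -225587 + \frac{265}{4} = - \frac{902083}{4}$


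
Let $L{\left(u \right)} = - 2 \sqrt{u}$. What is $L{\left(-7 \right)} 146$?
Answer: $- 292 i \sqrt{7} \approx - 772.56 i$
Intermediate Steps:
$L{\left(-7 \right)} 146 = - 2 \sqrt{-7} \cdot 146 = - 2 i \sqrt{7} \cdot 146 = - 292 i \sqrt{7}$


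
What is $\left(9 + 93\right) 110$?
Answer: $11220$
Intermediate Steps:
$\left(9 + 93\right) 110 = 102 \cdot 110 = 11220$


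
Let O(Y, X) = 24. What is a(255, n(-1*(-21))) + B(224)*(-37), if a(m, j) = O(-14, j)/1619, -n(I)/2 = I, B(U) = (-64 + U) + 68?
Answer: -13657860/1619 ≈ -8436.0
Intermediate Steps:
B(U) = 4 + U
n(I) = -2*I
a(m, j) = 24/1619
a(255, n(-1*(-21))) + B(224)*(-37) = 24/1619 + (4 + 224)*(-37) = 24/1619 + 228*(-37) = 24/1619 - 8436 = -13657860/1619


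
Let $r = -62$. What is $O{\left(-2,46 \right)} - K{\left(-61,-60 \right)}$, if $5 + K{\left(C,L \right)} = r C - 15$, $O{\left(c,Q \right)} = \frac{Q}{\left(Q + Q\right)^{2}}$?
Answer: $- \frac{692207}{184} \approx -3762.0$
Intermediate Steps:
$O{\left(c,Q \right)} = \frac{1}{4 Q}$ ($O{\left(c,Q \right)} = \frac{Q}{\left(2 Q\right)^{2}} = \frac{Q}{4 Q^{2}} = Q \frac{1}{4 Q^{2}} = \frac{1}{4 Q}$)
$K{\left(C,L \right)} = -20 - 62 C$ ($K{\left(C,L \right)} = -5 - \left(15 + 62 C\right) = -20 - 62 C$)
$O{\left(-2,46 \right)} - K{\left(-61,-60 \right)} = \frac{1}{4 \cdot 46} - \left(-20 - -3782\right) = \frac{1}{4} \cdot \frac{1}{46} - \left(-20 + 3782\right) = \frac{1}{184} - 3762 = - \frac{692207}{184}$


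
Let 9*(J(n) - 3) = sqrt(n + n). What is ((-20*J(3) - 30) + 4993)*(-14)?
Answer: -68642 + 280*sqrt(6)/9 ≈ -68566.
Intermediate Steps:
J(n) = 3 + sqrt(2)*sqrt(n)/9 (J(n) = 3 + sqrt(n + n)/9 = 3 + sqrt(2*n)/9 = 3 + (sqrt(2)*sqrt(n))/9 = 3 + sqrt(2)*sqrt(n)/9)
((-20*J(3) - 30) + 4993)*(-14) = ((-20*(3 + sqrt(2)*sqrt(3)/9) - 30) + 4993)*(-14) = ((-20*(3 + sqrt(6)/9) - 30) + 4993)*(-14) = (((-60 - 20*sqrt(6)/9) - 30) + 4993)*(-14) = ((-90 - 20*sqrt(6)/9) + 4993)*(-14) = (4903 - 20*sqrt(6)/9)*(-14) = -68642 + 280*sqrt(6)/9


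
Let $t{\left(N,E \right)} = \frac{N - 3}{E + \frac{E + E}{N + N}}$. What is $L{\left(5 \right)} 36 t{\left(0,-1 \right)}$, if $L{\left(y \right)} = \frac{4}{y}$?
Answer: $0$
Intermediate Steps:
$t{\left(N,E \right)} = \frac{-3 + N}{E + \frac{E}{N}}$ ($t{\left(N,E \right)} = \frac{-3 + N}{E + \frac{2 E}{2 N}} = \frac{-3 + N}{E + 2 E \frac{1}{2 N}} = \frac{-3 + N}{E + \frac{E}{N}}$)
$L{\left(5 \right)} 36 t{\left(0,-1 \right)} = \frac{4}{5} \cdot 36 \frac{0 \left(-3 + 0\right)}{\left(-1\right) \left(1 + 0\right)} = 4 \cdot \frac{1}{5} \cdot 36 \cdot 0 \left(-1\right) 1^{-1} \left(-3\right) = \frac{4}{5} \cdot 36 \cdot 0 \left(-1\right) 1 \left(-3\right) = \frac{144}{5} \cdot 0 = 0$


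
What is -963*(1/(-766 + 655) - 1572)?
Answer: 56012253/37 ≈ 1.5138e+6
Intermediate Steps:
-963*(1/(-766 + 655) - 1572) = -963*(1/(-111) - 1572) = -963*(-1/111 - 1572) = -963*(-174493/111) = 56012253/37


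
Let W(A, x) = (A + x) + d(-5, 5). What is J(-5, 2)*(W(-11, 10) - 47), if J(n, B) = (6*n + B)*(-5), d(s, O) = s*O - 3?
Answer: -10640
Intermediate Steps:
d(s, O) = -3 + O*s (d(s, O) = O*s - 3 = -3 + O*s)
W(A, x) = -28 + A + x (W(A, x) = (A + x) + (-3 + 5*(-5)) = (A + x) + (-3 - 25) = (A + x) - 28 = -28 + A + x)
J(n, B) = -30*n - 5*B (J(n, B) = (B + 6*n)*(-5) = -30*n - 5*B)
J(-5, 2)*(W(-11, 10) - 47) = (-30*(-5) - 5*2)*((-28 - 11 + 10) - 47) = (150 - 10)*(-29 - 47) = 140*(-76) = -10640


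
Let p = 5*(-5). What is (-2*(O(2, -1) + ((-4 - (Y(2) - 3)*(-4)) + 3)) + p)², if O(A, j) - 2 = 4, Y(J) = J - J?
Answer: 121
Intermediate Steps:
Y(J) = 0
O(A, j) = 6 (O(A, j) = 2 + 4 = 6)
p = -25
(-2*(O(2, -1) + ((-4 - (Y(2) - 3)*(-4)) + 3)) + p)² = (-2*(6 + ((-4 - (0 - 3)*(-4)) + 3)) - 25)² = (-2*(6 + ((-4 - (-3)*(-4)) + 3)) - 25)² = (-2*(6 + ((-4 - 1*12) + 3)) - 25)² = (-2*(6 + ((-4 - 12) + 3)) - 25)² = (-2*(6 + (-16 + 3)) - 25)² = (-2*(6 - 13) - 25)² = (-2*(-7) - 25)² = (14 - 25)² = (-11)² = 121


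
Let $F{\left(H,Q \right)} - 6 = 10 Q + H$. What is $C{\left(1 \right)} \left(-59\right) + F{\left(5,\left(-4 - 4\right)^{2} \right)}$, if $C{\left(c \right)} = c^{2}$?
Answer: $592$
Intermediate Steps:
$F{\left(H,Q \right)} = 6 + H + 10 Q$ ($F{\left(H,Q \right)} = 6 + \left(10 Q + H\right) = 6 + \left(H + 10 Q\right) = 6 + H + 10 Q$)
$C{\left(1 \right)} \left(-59\right) + F{\left(5,\left(-4 - 4\right)^{2} \right)} = 1^{2} \left(-59\right) + \left(6 + 5 + 10 \left(-4 - 4\right)^{2}\right) = 1 \left(-59\right) + \left(6 + 5 + 10 \left(-8\right)^{2}\right) = -59 + \left(6 + 5 + 10 \cdot 64\right) = -59 + \left(6 + 5 + 640\right) = -59 + 651 = 592$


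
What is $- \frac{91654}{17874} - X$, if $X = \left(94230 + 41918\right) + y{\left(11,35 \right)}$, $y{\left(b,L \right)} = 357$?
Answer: $- \frac{1219991012}{8937} \approx -1.3651 \cdot 10^{5}$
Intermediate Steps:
$X = 136505$ ($X = \left(94230 + 41918\right) + 357 = 136148 + 357 = 136505$)
$- \frac{91654}{17874} - X = - \frac{91654}{17874} - 136505 = \left(-91654\right) \frac{1}{17874} - 136505 = - \frac{45827}{8937} - 136505 = - \frac{1219991012}{8937}$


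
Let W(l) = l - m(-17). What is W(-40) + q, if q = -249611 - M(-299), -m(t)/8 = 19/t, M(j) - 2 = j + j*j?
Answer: -5758987/17 ≈ -3.3876e+5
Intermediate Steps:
M(j) = 2 + j + j² (M(j) = 2 + (j + j*j) = 2 + (j + j²) = 2 + j + j²)
m(t) = -152/t
W(l) = -152/17 + l (W(l) = l - (-152)/(-17) = l - (-152)*(-1)/17 = l - 1*152/17 = l - 152/17 = -152/17 + l)
q = -338715 (q = -249611 - (2 - 299 + (-299)²) = -249611 - (2 - 299 + 89401) = -249611 - 1*89104 = -249611 - 89104 = -338715)
W(-40) + q = (-152/17 - 40) - 338715 = -832/17 - 338715 = -5758987/17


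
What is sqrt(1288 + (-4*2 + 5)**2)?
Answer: sqrt(1297) ≈ 36.014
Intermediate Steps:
sqrt(1288 + (-4*2 + 5)**2) = sqrt(1288 + (-8 + 5)**2) = sqrt(1288 + (-3)**2) = sqrt(1288 + 9) = sqrt(1297)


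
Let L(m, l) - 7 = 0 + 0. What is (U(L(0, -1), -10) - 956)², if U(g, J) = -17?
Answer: 946729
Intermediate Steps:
L(m, l) = 7 (L(m, l) = 7 + (0 + 0) = 7 + 0 = 7)
(U(L(0, -1), -10) - 956)² = (-17 - 956)² = (-973)² = 946729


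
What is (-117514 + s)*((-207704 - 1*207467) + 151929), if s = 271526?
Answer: -40542426904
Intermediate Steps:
(-117514 + s)*((-207704 - 1*207467) + 151929) = (-117514 + 271526)*((-207704 - 1*207467) + 151929) = 154012*((-207704 - 207467) + 151929) = 154012*(-415171 + 151929) = 154012*(-263242) = -40542426904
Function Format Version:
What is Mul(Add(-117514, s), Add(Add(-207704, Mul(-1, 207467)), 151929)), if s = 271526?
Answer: -40542426904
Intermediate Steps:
Mul(Add(-117514, s), Add(Add(-207704, Mul(-1, 207467)), 151929)) = Mul(Add(-117514, 271526), Add(Add(-207704, Mul(-1, 207467)), 151929)) = Mul(154012, Add(Add(-207704, -207467), 151929)) = Mul(154012, Add(-415171, 151929)) = Mul(154012, -263242) = -40542426904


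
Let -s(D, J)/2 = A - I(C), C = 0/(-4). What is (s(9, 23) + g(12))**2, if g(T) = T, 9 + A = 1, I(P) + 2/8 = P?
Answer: 3025/4 ≈ 756.25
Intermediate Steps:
C = 0 (C = 0*(-1/4) = 0)
I(P) = -1/4 + P
A = -8 (A = -9 + 1 = -8)
s(D, J) = 31/2 (s(D, J) = -2*(-8 - (-1/4 + 0)) = -2*(-8 - 1*(-1/4)) = -2*(-8 + 1/4) = -2*(-31/4) = 31/2)
(s(9, 23) + g(12))**2 = (31/2 + 12)**2 = (55/2)**2 = 3025/4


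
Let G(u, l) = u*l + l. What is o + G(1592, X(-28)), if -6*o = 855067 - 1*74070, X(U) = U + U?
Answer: -1316245/6 ≈ -2.1937e+5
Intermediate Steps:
X(U) = 2*U
o = -780997/6 (o = -(855067 - 1*74070)/6 = -(855067 - 74070)/6 = -⅙*780997 = -780997/6 ≈ -1.3017e+5)
G(u, l) = l + l*u (G(u, l) = l*u + l = l + l*u)
o + G(1592, X(-28)) = -780997/6 + (2*(-28))*(1 + 1592) = -780997/6 - 56*1593 = -780997/6 - 89208 = -1316245/6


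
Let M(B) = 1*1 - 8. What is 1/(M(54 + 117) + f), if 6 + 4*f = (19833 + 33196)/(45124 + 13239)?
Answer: -233452/1931313 ≈ -0.12088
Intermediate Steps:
M(B) = -7 (M(B) = 1 - 8 = -7)
f = -297149/233452 (f = -3/2 + ((19833 + 33196)/(45124 + 13239))/4 = -3/2 + (53029/58363)/4 = -3/2 + (53029*(1/58363))/4 = -3/2 + (¼)*(53029/58363) = -3/2 + 53029/233452 = -297149/233452 ≈ -1.2728)
1/(M(54 + 117) + f) = 1/(-7 - 297149/233452) = 1/(-1931313/233452) = -233452/1931313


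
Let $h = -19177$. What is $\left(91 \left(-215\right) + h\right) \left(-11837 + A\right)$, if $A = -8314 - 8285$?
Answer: $1101667512$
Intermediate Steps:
$A = -16599$
$\left(91 \left(-215\right) + h\right) \left(-11837 + A\right) = \left(91 \left(-215\right) - 19177\right) \left(-11837 - 16599\right) = \left(-19565 - 19177\right) \left(-28436\right) = \left(-38742\right) \left(-28436\right) = 1101667512$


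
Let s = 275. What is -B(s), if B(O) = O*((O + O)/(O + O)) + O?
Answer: -550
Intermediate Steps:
B(O) = 2*O (B(O) = O*((2*O)/((2*O))) + O = O*((2*O)*(1/(2*O))) + O = O*1 + O = O + O = 2*O)
-B(s) = -2*275 = -1*550 = -550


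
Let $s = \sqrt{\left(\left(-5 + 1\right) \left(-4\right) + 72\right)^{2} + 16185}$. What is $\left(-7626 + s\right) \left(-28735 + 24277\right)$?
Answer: $33996708 - 4458 \sqrt{23929} \approx 3.3307 \cdot 10^{7}$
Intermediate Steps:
$s = \sqrt{23929}$ ($s = \sqrt{\left(\left(-4\right) \left(-4\right) + 72\right)^{2} + 16185} = \sqrt{\left(16 + 72\right)^{2} + 16185} = \sqrt{88^{2} + 16185} = \sqrt{7744 + 16185} = \sqrt{23929} \approx 154.69$)
$\left(-7626 + s\right) \left(-28735 + 24277\right) = \left(-7626 + \sqrt{23929}\right) \left(-28735 + 24277\right) = \left(-7626 + \sqrt{23929}\right) \left(-4458\right) = 33996708 - 4458 \sqrt{23929}$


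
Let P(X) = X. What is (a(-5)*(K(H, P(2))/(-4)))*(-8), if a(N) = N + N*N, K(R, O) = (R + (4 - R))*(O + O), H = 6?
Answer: 640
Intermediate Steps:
K(R, O) = 8*O (K(R, O) = 4*(2*O) = 8*O)
a(N) = N + N**2
(a(-5)*(K(H, P(2))/(-4)))*(-8) = ((-5*(1 - 5))*((8*2)/(-4)))*(-8) = ((-5*(-4))*(16*(-1/4)))*(-8) = (20*(-4))*(-8) = -80*(-8) = 640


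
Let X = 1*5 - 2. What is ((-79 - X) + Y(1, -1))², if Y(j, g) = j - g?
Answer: 6400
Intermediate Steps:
X = 3 (X = 5 - 2 = 3)
((-79 - X) + Y(1, -1))² = ((-79 - 1*3) + (1 - 1*(-1)))² = ((-79 - 3) + (1 + 1))² = (-82 + 2)² = (-80)² = 6400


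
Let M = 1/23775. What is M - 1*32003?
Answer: -760871324/23775 ≈ -32003.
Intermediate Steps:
M = 1/23775 ≈ 4.2061e-5
M - 1*32003 = 1/23775 - 1*32003 = 1/23775 - 32003 = -760871324/23775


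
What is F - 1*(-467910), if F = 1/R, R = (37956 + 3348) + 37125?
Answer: 36697713391/78429 ≈ 4.6791e+5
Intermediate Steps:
R = 78429 (R = 41304 + 37125 = 78429)
F = 1/78429 ≈ 1.2750e-5
F - 1*(-467910) = 1/78429 - 1*(-467910) = 1/78429 + 467910 = 36697713391/78429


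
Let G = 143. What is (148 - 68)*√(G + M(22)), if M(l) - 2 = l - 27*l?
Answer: 80*I*√427 ≈ 1653.1*I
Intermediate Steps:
M(l) = 2 - 26*l (M(l) = 2 + (l - 27*l) = 2 - 26*l)
(148 - 68)*√(G + M(22)) = (148 - 68)*√(143 + (2 - 26*22)) = 80*√(143 + (2 - 572)) = 80*√(143 - 570) = 80*√(-427) = 80*(I*√427) = 80*I*√427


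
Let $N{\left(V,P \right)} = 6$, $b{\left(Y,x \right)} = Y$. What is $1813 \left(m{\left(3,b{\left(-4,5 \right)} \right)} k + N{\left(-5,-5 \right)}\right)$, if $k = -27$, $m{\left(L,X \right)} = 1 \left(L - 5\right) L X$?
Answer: $-1163946$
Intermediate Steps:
$m{\left(L,X \right)} = L X \left(-5 + L\right)$ ($m{\left(L,X \right)} = 1 \left(-5 + L\right) L X = \left(-5 + L\right) L X = L \left(-5 + L\right) X = L X \left(-5 + L\right)$)
$1813 \left(m{\left(3,b{\left(-4,5 \right)} \right)} k + N{\left(-5,-5 \right)}\right) = 1813 \left(3 \left(-4\right) \left(-5 + 3\right) \left(-27\right) + 6\right) = 1813 \left(3 \left(-4\right) \left(-2\right) \left(-27\right) + 6\right) = 1813 \left(24 \left(-27\right) + 6\right) = 1813 \left(-648 + 6\right) = 1813 \left(-642\right) = -1163946$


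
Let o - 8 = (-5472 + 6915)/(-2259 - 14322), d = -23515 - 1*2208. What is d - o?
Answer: -142214756/5527 ≈ -25731.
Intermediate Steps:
d = -25723 (d = -23515 - 2208 = -25723)
o = 43735/5527 (o = 8 + (-5472 + 6915)/(-2259 - 14322) = 8 + 1443/(-16581) = 8 + 1443*(-1/16581) = 8 - 481/5527 = 43735/5527 ≈ 7.9130)
d - o = -25723 - 1*43735/5527 = -25723 - 43735/5527 = -142214756/5527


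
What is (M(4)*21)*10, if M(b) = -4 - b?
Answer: -1680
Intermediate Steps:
(M(4)*21)*10 = ((-4 - 1*4)*21)*10 = ((-4 - 4)*21)*10 = -8*21*10 = -168*10 = -1680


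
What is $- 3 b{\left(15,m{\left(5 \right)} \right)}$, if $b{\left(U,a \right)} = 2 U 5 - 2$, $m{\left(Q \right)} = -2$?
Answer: $-444$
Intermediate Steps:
$b{\left(U,a \right)} = -2 + 10 U$ ($b{\left(U,a \right)} = 2 \cdot 5 U - 2 = 10 U - 2 = -2 + 10 U$)
$- 3 b{\left(15,m{\left(5 \right)} \right)} = - 3 \left(-2 + 10 \cdot 15\right) = - 3 \left(-2 + 150\right) = \left(-3\right) 148 = -444$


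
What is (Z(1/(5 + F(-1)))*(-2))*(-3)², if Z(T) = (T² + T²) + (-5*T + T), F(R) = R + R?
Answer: 20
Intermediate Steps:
F(R) = 2*R
Z(T) = -4*T + 2*T² (Z(T) = 2*T² - 4*T = -4*T + 2*T²)
(Z(1/(5 + F(-1)))*(-2))*(-3)² = ((2*(-2 + 1/(5 + 2*(-1)))/(5 + 2*(-1)))*(-2))*(-3)² = ((2*(-2 + 1/(5 - 2))/(5 - 2))*(-2))*9 = ((2*(-2 + 1/3)/3)*(-2))*9 = ((2*(⅓)*(-2 + ⅓))*(-2))*9 = ((2*(⅓)*(-5/3))*(-2))*9 = -10/9*(-2)*9 = (20/9)*9 = 20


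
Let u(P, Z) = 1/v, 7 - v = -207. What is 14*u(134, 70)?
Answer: 7/107 ≈ 0.065421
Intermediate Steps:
v = 214 (v = 7 - 1*(-207) = 7 + 207 = 214)
u(P, Z) = 1/214
14*u(134, 70) = 14*(1/214) = 7/107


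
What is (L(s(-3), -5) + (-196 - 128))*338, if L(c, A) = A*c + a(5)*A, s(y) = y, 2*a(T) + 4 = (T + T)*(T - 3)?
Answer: -117962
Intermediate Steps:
a(T) = -2 + T*(-3 + T) (a(T) = -2 + ((T + T)*(T - 3))/2 = -2 + ((2*T)*(-3 + T))/2 = -2 + (2*T*(-3 + T))/2 = -2 + T*(-3 + T))
L(c, A) = 8*A + A*c (L(c, A) = A*c + (-2 + 5**2 - 3*5)*A = A*c + (-2 + 25 - 15)*A = A*c + 8*A = 8*A + A*c)
(L(s(-3), -5) + (-196 - 128))*338 = (-5*(8 - 3) + (-196 - 128))*338 = (-5*5 - 324)*338 = (-25 - 324)*338 = -349*338 = -117962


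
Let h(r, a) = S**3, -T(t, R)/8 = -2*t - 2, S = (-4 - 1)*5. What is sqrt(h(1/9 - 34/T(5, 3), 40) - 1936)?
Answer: I*sqrt(17561) ≈ 132.52*I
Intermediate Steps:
S = -25 (S = -5*5 = -25)
T(t, R) = 16 + 16*t (T(t, R) = -8*(-2*t - 2) = -8*(-2 - 2*t) = 16 + 16*t)
h(r, a) = -15625 (h(r, a) = (-25)**3 = -15625)
sqrt(h(1/9 - 34/T(5, 3), 40) - 1936) = sqrt(-15625 - 1936) = sqrt(-17561) = I*sqrt(17561)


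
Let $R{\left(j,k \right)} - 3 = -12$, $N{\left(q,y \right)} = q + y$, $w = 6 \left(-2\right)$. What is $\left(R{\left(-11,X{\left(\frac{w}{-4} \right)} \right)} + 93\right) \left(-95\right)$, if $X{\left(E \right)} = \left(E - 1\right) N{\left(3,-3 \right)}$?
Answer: $-7980$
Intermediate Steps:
$w = -12$
$X{\left(E \right)} = 0$ ($X{\left(E \right)} = \left(E - 1\right) \left(3 - 3\right) = \left(-1 + E\right) 0 = 0$)
$R{\left(j,k \right)} = -9$ ($R{\left(j,k \right)} = 3 - 12 = -9$)
$\left(R{\left(-11,X{\left(\frac{w}{-4} \right)} \right)} + 93\right) \left(-95\right) = \left(-9 + 93\right) \left(-95\right) = 84 \left(-95\right) = -7980$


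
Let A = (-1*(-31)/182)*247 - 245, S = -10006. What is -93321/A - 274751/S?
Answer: 4617782185/9475682 ≈ 487.33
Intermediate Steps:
A = -2841/14 (A = (31*(1/182))*247 - 245 = (31/182)*247 - 245 = 589/14 - 245 = -2841/14 ≈ -202.93)
-93321/A - 274751/S = -93321/(-2841/14) - 274751/(-10006) = -93321*(-14/2841) - 274751*(-1/10006) = 435498/947 + 274751/10006 = 4617782185/9475682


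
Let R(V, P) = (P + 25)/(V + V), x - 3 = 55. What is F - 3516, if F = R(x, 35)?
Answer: -101949/29 ≈ -3515.5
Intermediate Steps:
x = 58 (x = 3 + 55 = 58)
R(V, P) = (25 + P)/(2*V) (R(V, P) = (25 + P)/((2*V)) = (25 + P)*(1/(2*V)) = (25 + P)/(2*V))
F = 15/29 (F = (½)*(25 + 35)/58 = (½)*(1/58)*60 = 15/29 ≈ 0.51724)
F - 3516 = 15/29 - 3516 = -101949/29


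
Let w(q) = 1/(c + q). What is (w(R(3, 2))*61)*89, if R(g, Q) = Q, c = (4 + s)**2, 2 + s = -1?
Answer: 5429/3 ≈ 1809.7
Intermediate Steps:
s = -3 (s = -2 - 1 = -3)
c = 1 (c = (4 - 3)**2 = 1**2 = 1)
w(q) = 1/(1 + q)
(w(R(3, 2))*61)*89 = (61/(1 + 2))*89 = (61/3)*89 = 5429/3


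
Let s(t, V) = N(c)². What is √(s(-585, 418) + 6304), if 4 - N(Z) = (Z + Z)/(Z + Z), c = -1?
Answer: √6313 ≈ 79.454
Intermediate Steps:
N(Z) = 3 (N(Z) = 4 - (Z + Z)/(Z + Z) = 4 - 2*Z/(2*Z) = 4 - 2*Z*1/(2*Z) = 4 - 1*1 = 4 - 1 = 3)
s(t, V) = 9 (s(t, V) = 3² = 9)
√(s(-585, 418) + 6304) = √(9 + 6304) = √6313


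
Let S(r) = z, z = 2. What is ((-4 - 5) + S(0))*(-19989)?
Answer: 139923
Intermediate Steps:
S(r) = 2
((-4 - 5) + S(0))*(-19989) = ((-4 - 5) + 2)*(-19989) = (-9 + 2)*(-19989) = -7*(-19989) = 139923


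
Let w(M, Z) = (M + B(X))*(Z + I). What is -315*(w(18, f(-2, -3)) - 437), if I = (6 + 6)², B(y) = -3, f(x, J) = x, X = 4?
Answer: -533295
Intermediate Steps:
I = 144 (I = 12² = 144)
w(M, Z) = (-3 + M)*(144 + Z) (w(M, Z) = (M - 3)*(Z + 144) = (-3 + M)*(144 + Z))
-315*(w(18, f(-2, -3)) - 437) = -315*((-432 - 3*(-2) + 144*18 + 18*(-2)) - 437) = -315*((-432 + 6 + 2592 - 36) - 437) = -315*(2130 - 437) = -315*1693 = -533295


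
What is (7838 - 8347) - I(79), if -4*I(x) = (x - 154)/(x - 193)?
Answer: -77343/152 ≈ -508.84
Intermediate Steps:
I(x) = -(-154 + x)/(4*(-193 + x)) (I(x) = -(x - 154)/(4*(x - 193)) = -(-154 + x)/(4*(-193 + x)))
(7838 - 8347) - I(79) = (7838 - 8347) - (154 - 1*79)/(4*(-193 + 79)) = -509 - (154 - 79)/(4*(-114)) = -509 - (-1)*75/(4*114) = -509 - 1*(-25/152) = -509 + 25/152 = -77343/152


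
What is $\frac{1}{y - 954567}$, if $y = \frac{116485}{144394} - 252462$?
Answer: $- \frac{144394}{174287628941} \approx -8.2848 \cdot 10^{-7}$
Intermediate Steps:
$y = - \frac{36453881543}{144394}$ ($y = 116485 \cdot \frac{1}{144394} - 252462 = \frac{116485}{144394} - 252462 = - \frac{36453881543}{144394} \approx -2.5246 \cdot 10^{5}$)
$\frac{1}{y - 954567} = \frac{1}{- \frac{36453881543}{144394} - 954567} = \frac{1}{- \frac{174287628941}{144394}} = - \frac{144394}{174287628941}$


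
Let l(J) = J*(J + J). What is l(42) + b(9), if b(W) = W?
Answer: 3537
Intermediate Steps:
l(J) = 2*J**2 (l(J) = J*(2*J) = 2*J**2)
l(42) + b(9) = 2*42**2 + 9 = 2*1764 + 9 = 3528 + 9 = 3537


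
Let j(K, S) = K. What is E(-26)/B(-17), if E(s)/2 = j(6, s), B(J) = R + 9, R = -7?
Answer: 6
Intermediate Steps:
B(J) = 2 (B(J) = -7 + 9 = 2)
E(s) = 12 (E(s) = 2*6 = 12)
E(-26)/B(-17) = 12/2 = 12*(½) = 6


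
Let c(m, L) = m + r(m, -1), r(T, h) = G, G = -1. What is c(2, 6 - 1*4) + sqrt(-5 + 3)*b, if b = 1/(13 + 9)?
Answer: 1 + I*sqrt(2)/22 ≈ 1.0 + 0.064282*I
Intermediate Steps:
r(T, h) = -1
b = 1/22 ≈ 0.045455
c(m, L) = -1 + m (c(m, L) = m - 1 = -1 + m)
c(2, 6 - 1*4) + sqrt(-5 + 3)*b = (-1 + 2) + sqrt(-5 + 3)*(1/22) = 1 + sqrt(-2)*(1/22) = 1 + (I*sqrt(2))*(1/22) = 1 + I*sqrt(2)/22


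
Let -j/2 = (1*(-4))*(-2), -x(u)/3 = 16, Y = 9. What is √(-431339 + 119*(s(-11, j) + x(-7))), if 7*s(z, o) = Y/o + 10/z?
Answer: I*√846179169/44 ≈ 661.12*I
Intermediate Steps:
x(u) = -48 (x(u) = -3*16 = -48)
j = -16 (j = -2*1*(-4)*(-2) = -(-8)*(-2) = -2*8 = -16)
s(z, o) = 9/(7*o) + 10/(7*z) (s(z, o) = (9/o + 10/z)/7 = 9/(7*o) + 10/(7*z))
√(-431339 + 119*(s(-11, j) + x(-7))) = √(-431339 + 119*(((9/7)/(-16) + (10/7)/(-11)) - 48)) = √(-431339 + 119*(((9/7)*(-1/16) + (10/7)*(-1/11)) - 48)) = √(-431339 + 119*((-9/112 - 10/77) - 48)) = √(-431339 + 119*(-37/176 - 48)) = √(-431339 + 119*(-8485/176)) = √(-431339 - 1009715/176) = √(-76925379/176) = I*√846179169/44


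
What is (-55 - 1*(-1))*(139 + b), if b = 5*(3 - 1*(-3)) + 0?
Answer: -9126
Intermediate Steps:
b = 30 (b = 5*(3 + 3) + 0 = 5*6 + 0 = 30 + 0 = 30)
(-55 - 1*(-1))*(139 + b) = (-55 - 1*(-1))*(139 + 30) = (-55 + 1)*169 = -54*169 = -9126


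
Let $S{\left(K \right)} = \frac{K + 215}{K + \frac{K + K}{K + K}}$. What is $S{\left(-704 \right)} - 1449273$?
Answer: $- \frac{1018838430}{703} \approx -1.4493 \cdot 10^{6}$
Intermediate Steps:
$S{\left(K \right)} = \frac{215 + K}{1 + K}$ ($S{\left(K \right)} = \frac{215 + K}{K + \frac{2 K}{2 K}} = \frac{215 + K}{K + 2 K \frac{1}{2 K}} = \frac{215 + K}{K + 1} = \frac{215 + K}{1 + K}$)
$S{\left(-704 \right)} - 1449273 = \frac{215 - 704}{1 - 704} - 1449273 = \frac{1}{-703} \left(-489\right) - 1449273 = \left(- \frac{1}{703}\right) \left(-489\right) - 1449273 = \frac{489}{703} - 1449273 = - \frac{1018838430}{703}$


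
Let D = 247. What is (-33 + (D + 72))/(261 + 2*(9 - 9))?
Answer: 286/261 ≈ 1.0958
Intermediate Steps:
(-33 + (D + 72))/(261 + 2*(9 - 9)) = (-33 + (247 + 72))/(261 + 2*(9 - 9)) = (-33 + 319)/(261 + 2*0) = 286/(261 + 0) = 286/261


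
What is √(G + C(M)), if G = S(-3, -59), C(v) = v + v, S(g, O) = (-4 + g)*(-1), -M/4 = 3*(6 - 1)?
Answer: I*√113 ≈ 10.63*I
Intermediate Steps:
M = -60 (M = -12*(6 - 1) = -12*5 = -4*15 = -60)
S(g, O) = 4 - g
C(v) = 2*v
G = 7 (G = 4 - 1*(-3) = 4 + 3 = 7)
√(G + C(M)) = √(7 + 2*(-60)) = √(7 - 120) = √(-113) = I*√113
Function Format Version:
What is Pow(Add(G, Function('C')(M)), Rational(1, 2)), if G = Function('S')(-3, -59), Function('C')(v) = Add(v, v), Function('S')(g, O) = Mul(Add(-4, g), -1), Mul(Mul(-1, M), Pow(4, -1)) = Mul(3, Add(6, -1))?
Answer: Mul(I, Pow(113, Rational(1, 2))) ≈ Mul(10.630, I)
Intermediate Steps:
M = -60 (M = Mul(-4, Mul(3, Add(6, -1))) = Mul(-4, Mul(3, 5)) = Mul(-4, 15) = -60)
Function('S')(g, O) = Add(4, Mul(-1, g))
Function('C')(v) = Mul(2, v)
G = 7 (G = Add(4, Mul(-1, -3)) = Add(4, 3) = 7)
Pow(Add(G, Function('C')(M)), Rational(1, 2)) = Pow(Add(7, Mul(2, -60)), Rational(1, 2)) = Pow(Add(7, -120), Rational(1, 2)) = Pow(-113, Rational(1, 2)) = Mul(I, Pow(113, Rational(1, 2)))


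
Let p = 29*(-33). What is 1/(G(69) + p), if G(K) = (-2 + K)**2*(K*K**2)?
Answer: 1/1474675944 ≈ 6.7812e-10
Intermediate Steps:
p = -957
G(K) = K**3*(-2 + K)**2 (G(K) = (-2 + K)**2*K**3 = K**3*(-2 + K)**2)
1/(G(69) + p) = 1/(69**3*(-2 + 69)**2 - 957) = 1/(328509*67**2 - 957) = 1/(328509*4489 - 957) = 1/(1474676901 - 957) = 1/1474675944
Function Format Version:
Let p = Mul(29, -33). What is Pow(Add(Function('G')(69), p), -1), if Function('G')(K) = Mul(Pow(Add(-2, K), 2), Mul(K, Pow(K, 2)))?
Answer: Rational(1, 1474675944) ≈ 6.7812e-10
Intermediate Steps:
p = -957
Function('G')(K) = Mul(Pow(K, 3), Pow(Add(-2, K), 2)) (Function('G')(K) = Mul(Pow(Add(-2, K), 2), Pow(K, 3)) = Mul(Pow(K, 3), Pow(Add(-2, K), 2)))
Pow(Add(Function('G')(69), p), -1) = Pow(Add(Mul(Pow(69, 3), Pow(Add(-2, 69), 2)), -957), -1) = Pow(Add(Mul(328509, Pow(67, 2)), -957), -1) = Pow(Add(Mul(328509, 4489), -957), -1) = Pow(Add(1474676901, -957), -1) = Pow(1474675944, -1) = Rational(1, 1474675944)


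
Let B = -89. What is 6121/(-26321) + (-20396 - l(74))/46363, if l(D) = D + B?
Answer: -820236224/1220320523 ≈ -0.67215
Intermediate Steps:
l(D) = -89 + D (l(D) = D - 89 = -89 + D)
6121/(-26321) + (-20396 - l(74))/46363 = 6121/(-26321) + (-20396 - (-89 + 74))/46363 = 6121*(-1/26321) + (-20396 - 1*(-15))*(1/46363) = -6121/26321 + (-20396 + 15)*(1/46363) = -6121/26321 - 20381*1/46363 = -6121/26321 - 20381/46363 = -820236224/1220320523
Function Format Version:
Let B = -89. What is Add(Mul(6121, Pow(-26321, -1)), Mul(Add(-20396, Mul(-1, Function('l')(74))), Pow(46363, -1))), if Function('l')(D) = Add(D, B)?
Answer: Rational(-820236224, 1220320523) ≈ -0.67215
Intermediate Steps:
Function('l')(D) = Add(-89, D) (Function('l')(D) = Add(D, -89) = Add(-89, D))
Add(Mul(6121, Pow(-26321, -1)), Mul(Add(-20396, Mul(-1, Function('l')(74))), Pow(46363, -1))) = Add(Mul(6121, Pow(-26321, -1)), Mul(Add(-20396, Mul(-1, Add(-89, 74))), Pow(46363, -1))) = Add(Mul(6121, Rational(-1, 26321)), Mul(Add(-20396, Mul(-1, -15)), Rational(1, 46363))) = Add(Rational(-6121, 26321), Mul(Add(-20396, 15), Rational(1, 46363))) = Add(Rational(-6121, 26321), Mul(-20381, Rational(1, 46363))) = Add(Rational(-6121, 26321), Rational(-20381, 46363)) = Rational(-820236224, 1220320523)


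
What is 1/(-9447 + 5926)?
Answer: -1/3521 ≈ -0.00028401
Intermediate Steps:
1/(-9447 + 5926) = 1/(-3521) = -1/3521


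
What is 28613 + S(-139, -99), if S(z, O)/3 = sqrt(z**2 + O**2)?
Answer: 28613 + 3*sqrt(29122) ≈ 29125.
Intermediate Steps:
S(z, O) = 3*sqrt(O**2 + z**2) (S(z, O) = 3*sqrt(z**2 + O**2) = 3*sqrt(O**2 + z**2))
28613 + S(-139, -99) = 28613 + 3*sqrt((-99)**2 + (-139)**2) = 28613 + 3*sqrt(9801 + 19321) = 28613 + 3*sqrt(29122)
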